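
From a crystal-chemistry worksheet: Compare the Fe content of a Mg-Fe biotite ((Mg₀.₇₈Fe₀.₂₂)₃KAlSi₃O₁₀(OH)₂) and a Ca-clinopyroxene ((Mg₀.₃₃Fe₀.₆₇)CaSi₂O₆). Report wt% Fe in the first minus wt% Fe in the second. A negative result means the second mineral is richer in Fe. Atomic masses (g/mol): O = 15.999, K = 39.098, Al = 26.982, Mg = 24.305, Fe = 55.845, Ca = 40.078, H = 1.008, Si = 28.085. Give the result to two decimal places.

-7.33 percentage points

Fe in (Mg₀.₇₈Fe₀.₂₂)₃KAlSi₃O₁₀(OH)₂: molar mass 438.070 g/mol; 0.66×55.845 = 36.858 g → 8.41 wt%.
Fe in (Mg₀.₃₃Fe₀.₆₇)CaSi₂O₆: molar mass 237.679 g/mol; 0.67×55.845 = 37.416 g → 15.74 wt%.
Difference = 8.41 − 15.74 = -7.33 percentage points.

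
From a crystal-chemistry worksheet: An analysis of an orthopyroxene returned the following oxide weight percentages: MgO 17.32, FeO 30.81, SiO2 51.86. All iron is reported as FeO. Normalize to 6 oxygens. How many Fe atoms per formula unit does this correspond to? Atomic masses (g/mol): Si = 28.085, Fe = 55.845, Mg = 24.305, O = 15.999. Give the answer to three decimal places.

0.995 Fe apfu

MgO: 17.32/40.304 = 0.42973 mol → 0.42973 mol Mg, 0.42973 mol O.
FeO: 30.81/71.844 = 0.42885 mol → 0.42885 mol Fe, 0.42885 mol O.
SiO2: 51.86/60.083 = 0.86314 mol → 0.86314 mol Si, 1.72628 mol O.
Total oxygen = 2.58486 mol. Normalization factor = 6/2.58486 = 2.32121.
Fe per 6 O = 0.42885 × 2.32121 = 0.995.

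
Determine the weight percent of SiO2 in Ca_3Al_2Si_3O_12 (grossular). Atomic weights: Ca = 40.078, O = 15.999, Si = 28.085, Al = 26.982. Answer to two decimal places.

40.02 wt%

Formula mass = 450.441 g/mol.
3 Si → 3.0000 mol SiO2 per formula unit; M(SiO2) = 60.083, so SiO2 mass = 180.249 g.
180.249/450.441 × 100 = 40.02 wt%.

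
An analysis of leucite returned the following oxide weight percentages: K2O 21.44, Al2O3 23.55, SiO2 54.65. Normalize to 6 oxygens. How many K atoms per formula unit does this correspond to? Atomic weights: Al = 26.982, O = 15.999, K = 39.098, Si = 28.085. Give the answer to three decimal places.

21.44 wt% K2O ÷ 94.195 g/mol = 0.22761 mol, giving 0.45522 K and 0.22761 O.
23.55 wt% Al2O3 ÷ 101.961 g/mol = 0.23097 mol, giving 0.46194 Al and 0.69291 O.
54.65 wt% SiO2 ÷ 60.083 g/mol = 0.90958 mol, giving 0.90958 Si and 1.81916 O.
Oxygen sums to 2.73968; scaling by 6/2.73968 = 2.19004 puts the formula on 6 O.
K: 0.45522 × 2.19004 = 0.997 atoms per formula unit.

0.997 K apfu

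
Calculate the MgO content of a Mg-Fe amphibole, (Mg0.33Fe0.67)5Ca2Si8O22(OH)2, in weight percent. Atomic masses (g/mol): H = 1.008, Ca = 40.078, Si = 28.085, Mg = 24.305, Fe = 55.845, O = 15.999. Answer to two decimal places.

Molar mass of (Mg0.33Fe0.67)5Ca2Si8O22(OH)2 = 1.65*24.305 + 3.35*55.845 + 2*40.078 + 8*28.085 + 24*15.999 + 2*1.008 = 918.012 g/mol.
Each formula unit contains 1.65 Mg, equivalent to 1.65/1 = 1.6500 mol MgO.
M(MgO) = 1×24.305 + 1×15.999 = 40.304 g/mol.
Mass of MgO per formula unit = 1.6500 × 40.304 = 66.502 g.
MgO wt% = 66.502 / 918.012 × 100 = 7.24%.

7.24 wt%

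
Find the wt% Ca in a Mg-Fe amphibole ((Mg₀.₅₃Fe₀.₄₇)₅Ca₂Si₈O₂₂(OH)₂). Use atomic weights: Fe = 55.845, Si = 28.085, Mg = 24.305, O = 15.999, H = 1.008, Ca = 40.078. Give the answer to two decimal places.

Molar mass of (Mg₀.₅₃Fe₀.₄₇)₅Ca₂Si₈O₂₂(OH)₂: 2.65·24.305 + 2.35·55.845 + 2·40.078 + 8·28.085 + 24·15.999 + 2·1.008 = 886.472 g/mol.
Mass of Ca per formula unit: 2 × 40.078 = 80.156 g.
Weight fraction Ca = 80.156 / 886.472 = 0.0904.

9.04 mass %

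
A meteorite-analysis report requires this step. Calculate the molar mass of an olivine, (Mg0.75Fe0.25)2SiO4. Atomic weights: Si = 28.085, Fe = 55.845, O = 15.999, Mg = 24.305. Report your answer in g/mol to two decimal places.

156.46 g/mol

Mg: 1.50 × 24.305 = 36.4575
Fe: 0.50 × 55.845 = 27.9225
Si: 1 × 28.085 = 28.0850
O: 4 × 15.999 = 63.9960
Summing the contributions gives the formula mass.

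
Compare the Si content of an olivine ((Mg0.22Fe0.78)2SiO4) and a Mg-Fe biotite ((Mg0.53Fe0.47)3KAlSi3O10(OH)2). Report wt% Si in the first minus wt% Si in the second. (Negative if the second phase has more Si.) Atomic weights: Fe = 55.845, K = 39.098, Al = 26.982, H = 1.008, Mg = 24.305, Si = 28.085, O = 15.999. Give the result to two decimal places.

First mineral: 28.085 g Si in 189.893 g formula = 14.79 wt% Si.
Second mineral: 84.255 g Si in 461.725 g formula = 18.25 wt% Si.
14.79% − 18.25% gives a difference of -3.46 percentage points.

-3.46 percentage points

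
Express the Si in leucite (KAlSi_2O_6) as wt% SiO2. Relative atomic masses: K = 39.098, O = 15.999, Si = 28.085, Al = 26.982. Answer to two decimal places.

55.06 wt%

Formula mass = 218.244 g/mol.
2 Si → 2.0000 mol SiO2 per formula unit; M(SiO2) = 60.083, so SiO2 mass = 120.166 g.
120.166/218.244 × 100 = 55.06 wt%.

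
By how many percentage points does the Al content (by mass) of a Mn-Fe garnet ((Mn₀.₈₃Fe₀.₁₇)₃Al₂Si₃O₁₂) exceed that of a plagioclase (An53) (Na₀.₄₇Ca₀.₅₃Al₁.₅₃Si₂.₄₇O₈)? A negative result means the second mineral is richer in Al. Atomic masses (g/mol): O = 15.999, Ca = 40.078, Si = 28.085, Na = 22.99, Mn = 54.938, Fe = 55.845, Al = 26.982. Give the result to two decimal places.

-4.36 percentage points

First mineral: 53.964 g Al in 495.484 g formula = 10.89 wt% Al.
Second mineral: 41.282 g Al in 270.691 g formula = 15.25 wt% Al.
10.89% − 15.25% gives a difference of -4.36 percentage points.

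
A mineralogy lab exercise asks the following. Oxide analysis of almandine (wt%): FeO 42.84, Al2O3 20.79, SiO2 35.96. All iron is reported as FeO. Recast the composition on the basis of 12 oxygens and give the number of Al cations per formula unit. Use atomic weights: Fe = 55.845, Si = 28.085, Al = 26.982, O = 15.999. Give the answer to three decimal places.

FeO (M=71.844): mol = 0.59629; Fe = 0.59629, O = 0.59629.
Al2O3 (M=101.961): mol = 0.20390; Al = 0.40780, O = 0.61170.
SiO2 (M=60.083): mol = 0.59851; Si = 0.59851, O = 1.19702.
ΣO = 2.40501; factor = 12/ΣO = 4.98958.
Al apfu = 0.40780 × 4.98958 = 2.035.

2.035 Al apfu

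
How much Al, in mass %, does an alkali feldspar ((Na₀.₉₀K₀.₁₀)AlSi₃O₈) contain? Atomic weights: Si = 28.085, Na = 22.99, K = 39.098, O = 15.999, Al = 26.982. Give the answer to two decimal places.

Formula mass = 0.90*22.99 + 0.10*39.098 + 1*26.982 + 3*28.085 + 8*15.999 = 263.830 g/mol, of which 26.982 g is Al.
So Al makes up 26.982/263.830 = 0.1023 of the mass, i.e. 10.23%.

10.23 mass %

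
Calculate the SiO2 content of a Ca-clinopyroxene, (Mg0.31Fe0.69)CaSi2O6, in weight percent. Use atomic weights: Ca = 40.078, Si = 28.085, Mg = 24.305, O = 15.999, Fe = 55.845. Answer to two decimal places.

50.42 wt%

M((Mg0.31Fe0.69)CaSi2O6) = 238.310 g/mol; M(SiO2) = 60.083 g/mol.
Moles SiO2 per formula unit = 2 Si ÷ 1 = 2.0000.
SiO2 fraction = (2.0000 × 60.083) / 238.310 = 120.166/238.310 = 0.5042.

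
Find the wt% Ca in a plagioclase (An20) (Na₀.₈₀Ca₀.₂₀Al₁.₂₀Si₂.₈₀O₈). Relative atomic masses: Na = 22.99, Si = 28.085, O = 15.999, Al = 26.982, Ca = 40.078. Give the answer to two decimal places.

Formula mass = 0.80×22.99 + 0.20×40.078 + 1.20×26.982 + 2.80×28.085 + 8×15.999 = 265.416 g/mol, of which 8.016 g is Ca.
So Ca makes up 8.016/265.416 = 0.0302 of the mass, i.e. 3.02%.

3.02 wt%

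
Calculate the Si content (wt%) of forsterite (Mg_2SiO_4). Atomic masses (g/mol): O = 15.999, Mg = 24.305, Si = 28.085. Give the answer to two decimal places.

19.96 wt%

Formula mass = 2×24.305 + 1×28.085 + 4×15.999 = 140.691 g/mol, of which 28.085 g is Si.
So Si makes up 28.085/140.691 = 0.1996 of the mass, i.e. 19.96%.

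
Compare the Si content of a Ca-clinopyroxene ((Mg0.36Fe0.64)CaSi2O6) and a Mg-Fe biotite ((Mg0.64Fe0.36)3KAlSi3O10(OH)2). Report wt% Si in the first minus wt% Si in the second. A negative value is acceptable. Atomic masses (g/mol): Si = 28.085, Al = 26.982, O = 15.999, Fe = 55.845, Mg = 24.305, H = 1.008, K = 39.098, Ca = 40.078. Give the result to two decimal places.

Si in (Mg0.36Fe0.64)CaSi2O6: molar mass 236.733 g/mol; 2×28.085 = 56.170 g → 23.73 wt%.
Si in (Mg0.64Fe0.36)3KAlSi3O10(OH)2: molar mass 451.317 g/mol; 3×28.085 = 84.255 g → 18.67 wt%.
Difference = 23.73 − 18.67 = 5.06 percentage points.

5.06 percentage points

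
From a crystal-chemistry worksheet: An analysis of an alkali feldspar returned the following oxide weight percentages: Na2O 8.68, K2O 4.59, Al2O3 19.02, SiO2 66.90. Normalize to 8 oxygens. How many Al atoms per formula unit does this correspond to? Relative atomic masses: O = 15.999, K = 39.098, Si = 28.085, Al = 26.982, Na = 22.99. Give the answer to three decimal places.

1.003 Al apfu

Na2O (M=61.979): mol = 0.14005; Na = 0.28010, O = 0.14005.
K2O (M=94.195): mol = 0.04873; K = 0.09746, O = 0.04873.
Al2O3 (M=101.961): mol = 0.18654; Al = 0.37308, O = 0.55962.
SiO2 (M=60.083): mol = 1.11346; Si = 1.11346, O = 2.22692.
ΣO = 2.97532; factor = 8/ΣO = 2.68879.
Al apfu = 0.37308 × 2.68879 = 1.003.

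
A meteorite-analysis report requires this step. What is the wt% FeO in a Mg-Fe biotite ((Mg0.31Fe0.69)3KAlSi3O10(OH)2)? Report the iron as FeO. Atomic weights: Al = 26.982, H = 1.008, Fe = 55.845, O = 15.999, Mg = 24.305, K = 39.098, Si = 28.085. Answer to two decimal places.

30.82 wt%

Formula mass = 482.542 g/mol.
2.07 Fe → 2.0700 mol FeO per formula unit; M(FeO) = 71.844, so FeO mass = 148.717 g.
148.717/482.542 × 100 = 30.82 wt%.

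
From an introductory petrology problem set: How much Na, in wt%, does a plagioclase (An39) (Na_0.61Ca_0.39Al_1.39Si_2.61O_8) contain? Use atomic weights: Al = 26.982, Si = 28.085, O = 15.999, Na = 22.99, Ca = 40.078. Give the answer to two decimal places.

5.22 wt%

Molar mass of Na_0.61Ca_0.39Al_1.39Si_2.61O_8: 0.61×22.99 + 0.39×40.078 + 1.39×26.982 + 2.61×28.085 + 8×15.999 = 268.453 g/mol.
Mass of Na per formula unit: 0.61 × 22.99 = 14.024 g.
Weight fraction Na = 14.024 / 268.453 = 0.0522.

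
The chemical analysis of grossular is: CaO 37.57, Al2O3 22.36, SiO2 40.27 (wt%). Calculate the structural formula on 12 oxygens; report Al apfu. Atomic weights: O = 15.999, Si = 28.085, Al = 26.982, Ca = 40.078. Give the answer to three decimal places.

1.972 Al apfu

CaO: 37.57/56.077 = 0.66997 mol → 0.66997 mol Ca, 0.66997 mol O.
Al2O3: 22.36/101.961 = 0.21930 mol → 0.43860 mol Al, 0.65790 mol O.
SiO2: 40.27/60.083 = 0.67024 mol → 0.67024 mol Si, 1.34048 mol O.
Total oxygen = 2.66835 mol. Normalization factor = 12/2.66835 = 4.49716.
Al per 12 O = 0.43860 × 4.49716 = 1.972.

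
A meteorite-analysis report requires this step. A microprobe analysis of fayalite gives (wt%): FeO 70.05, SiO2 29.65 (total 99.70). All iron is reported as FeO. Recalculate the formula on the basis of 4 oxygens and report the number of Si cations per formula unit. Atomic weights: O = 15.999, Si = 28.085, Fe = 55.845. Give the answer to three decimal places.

FeO (M=71.844): mol = 0.97503; Fe = 0.97503, O = 0.97503.
SiO2 (M=60.083): mol = 0.49348; Si = 0.49348, O = 0.98696.
ΣO = 1.96199; factor = 4/ΣO = 2.03875.
Si apfu = 0.49348 × 2.03875 = 1.006.

1.006 Si apfu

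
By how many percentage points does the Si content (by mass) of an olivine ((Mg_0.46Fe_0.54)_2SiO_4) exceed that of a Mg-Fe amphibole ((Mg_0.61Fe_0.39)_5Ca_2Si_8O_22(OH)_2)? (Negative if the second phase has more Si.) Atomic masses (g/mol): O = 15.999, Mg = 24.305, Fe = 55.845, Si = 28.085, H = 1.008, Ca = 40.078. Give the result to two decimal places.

Si in (Mg_0.46Fe_0.54)_2SiO_4: molar mass 174.754 g/mol; 1×28.085 = 28.085 g → 16.07 wt%.
Si in (Mg_0.61Fe_0.39)_5Ca_2Si_8O_22(OH)_2: molar mass 873.856 g/mol; 8×28.085 = 224.680 g → 25.71 wt%.
Difference = 16.07 − 25.71 = -9.64 percentage points.

-9.64 percentage points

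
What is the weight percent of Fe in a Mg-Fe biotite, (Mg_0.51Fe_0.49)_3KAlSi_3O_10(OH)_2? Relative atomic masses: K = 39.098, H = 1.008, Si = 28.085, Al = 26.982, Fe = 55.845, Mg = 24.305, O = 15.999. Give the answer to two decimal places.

17.71 wt%

M((Mg_0.51Fe_0.49)_3KAlSi_3O_10(OH)_2) = 463.618 g/mol.
Fe contributes 1.47 × 55.845 = 82.092 g per mole.
82.092/463.618 = 0.1771 → 17.71%.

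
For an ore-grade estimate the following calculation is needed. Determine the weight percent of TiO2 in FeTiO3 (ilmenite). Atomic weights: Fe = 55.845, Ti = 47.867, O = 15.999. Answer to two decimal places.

52.64 wt%

Molar mass of FeTiO3 = 1·55.845 + 1·47.867 + 3·15.999 = 151.709 g/mol.
Each formula unit contains 1 Ti, equivalent to 1/1 = 1.0000 mol TiO2.
M(TiO2) = 1×47.867 + 2×15.999 = 79.865 g/mol.
Mass of TiO2 per formula unit = 1.0000 × 79.865 = 79.865 g.
TiO2 wt% = 79.865 / 151.709 × 100 = 52.64%.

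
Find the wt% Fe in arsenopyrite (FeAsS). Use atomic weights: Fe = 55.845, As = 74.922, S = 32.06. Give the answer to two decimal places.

34.30 mass %

Formula mass = 1*55.845 + 1*74.922 + 1*32.06 = 162.827 g/mol, of which 55.845 g is Fe.
So Fe makes up 55.845/162.827 = 0.3430 of the mass, i.e. 34.30%.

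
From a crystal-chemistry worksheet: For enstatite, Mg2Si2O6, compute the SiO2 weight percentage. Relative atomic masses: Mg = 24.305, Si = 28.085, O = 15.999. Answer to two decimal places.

59.85 wt%

M(Mg2Si2O6) = 200.774 g/mol; M(SiO2) = 60.083 g/mol.
Moles SiO2 per formula unit = 2 Si ÷ 1 = 2.0000.
SiO2 fraction = (2.0000 × 60.083) / 200.774 = 120.166/200.774 = 0.5985.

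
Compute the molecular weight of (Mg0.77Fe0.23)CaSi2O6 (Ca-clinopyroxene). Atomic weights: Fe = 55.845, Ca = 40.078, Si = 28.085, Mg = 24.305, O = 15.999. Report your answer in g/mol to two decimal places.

M = 0.77*24.305 + 0.23*55.845 + 1*40.078 + 2*28.085 + 6*15.999

223.80 g/mol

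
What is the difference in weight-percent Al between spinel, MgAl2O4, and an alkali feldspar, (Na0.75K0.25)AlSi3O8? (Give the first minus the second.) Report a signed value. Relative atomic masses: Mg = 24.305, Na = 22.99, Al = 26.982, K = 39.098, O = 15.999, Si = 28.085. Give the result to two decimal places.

First mineral: 53.964 g Al in 142.265 g formula = 37.93 wt% Al.
Second mineral: 26.982 g Al in 266.246 g formula = 10.13 wt% Al.
37.93% − 10.13% gives a difference of 27.80 percentage points.

27.80 percentage points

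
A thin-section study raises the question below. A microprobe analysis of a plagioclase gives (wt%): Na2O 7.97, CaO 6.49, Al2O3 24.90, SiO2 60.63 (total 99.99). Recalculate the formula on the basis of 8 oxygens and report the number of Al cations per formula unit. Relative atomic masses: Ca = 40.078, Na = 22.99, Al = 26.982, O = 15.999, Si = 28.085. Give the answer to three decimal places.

1.305 Al apfu

7.97 wt% Na2O ÷ 61.979 g/mol = 0.12859 mol, giving 0.25718 Na and 0.12859 O.
6.49 wt% CaO ÷ 56.077 g/mol = 0.11573 mol, giving 0.11573 Ca and 0.11573 O.
24.90 wt% Al2O3 ÷ 101.961 g/mol = 0.24421 mol, giving 0.48842 Al and 0.73263 O.
60.63 wt% SiO2 ÷ 60.083 g/mol = 1.00910 mol, giving 1.00910 Si and 2.01820 O.
Oxygen sums to 2.99515; scaling by 8/2.99515 = 2.67098 puts the formula on 8 O.
Al: 0.48842 × 2.67098 = 1.305 atoms per formula unit.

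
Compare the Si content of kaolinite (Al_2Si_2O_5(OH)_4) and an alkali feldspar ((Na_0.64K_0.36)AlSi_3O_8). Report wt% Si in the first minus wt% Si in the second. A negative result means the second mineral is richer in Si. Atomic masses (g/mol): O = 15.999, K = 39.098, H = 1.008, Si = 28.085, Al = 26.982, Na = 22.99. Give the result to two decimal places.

First mineral: 56.170 g Si in 258.157 g formula = 21.76 wt% Si.
Second mineral: 84.255 g Si in 268.018 g formula = 31.44 wt% Si.
21.76% − 31.44% gives a difference of -9.68 percentage points.

-9.68 percentage points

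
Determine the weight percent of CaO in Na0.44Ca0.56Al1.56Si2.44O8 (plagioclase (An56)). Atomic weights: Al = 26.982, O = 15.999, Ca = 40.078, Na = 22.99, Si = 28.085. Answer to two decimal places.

M(Na0.44Ca0.56Al1.56Si2.44O8) = 271.171 g/mol; M(CaO) = 56.077 g/mol.
Moles CaO per formula unit = 0.56 Ca ÷ 1 = 0.5600.
CaO fraction = (0.5600 × 56.077) / 271.171 = 31.403/271.171 = 0.1158.

11.58 wt%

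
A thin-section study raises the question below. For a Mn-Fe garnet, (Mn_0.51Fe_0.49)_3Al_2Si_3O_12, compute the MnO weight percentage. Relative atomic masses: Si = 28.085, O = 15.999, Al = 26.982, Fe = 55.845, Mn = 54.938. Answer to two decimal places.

21.87 wt%

Formula mass = 496.354 g/mol.
1.53 Mn → 1.5300 mol MnO per formula unit; M(MnO) = 70.937, so MnO mass = 108.534 g.
108.534/496.354 × 100 = 21.87 wt%.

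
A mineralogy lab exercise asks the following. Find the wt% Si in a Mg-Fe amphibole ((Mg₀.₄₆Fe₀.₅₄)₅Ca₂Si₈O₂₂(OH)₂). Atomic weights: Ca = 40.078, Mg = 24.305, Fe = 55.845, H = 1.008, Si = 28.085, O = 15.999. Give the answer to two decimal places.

25.03 weight percent

M((Mg₀.₄₆Fe₀.₅₄)₅Ca₂Si₈O₂₂(OH)₂) = 897.511 g/mol.
Si contributes 8 × 28.085 = 224.680 g per mole.
224.680/897.511 = 0.2503 → 25.03%.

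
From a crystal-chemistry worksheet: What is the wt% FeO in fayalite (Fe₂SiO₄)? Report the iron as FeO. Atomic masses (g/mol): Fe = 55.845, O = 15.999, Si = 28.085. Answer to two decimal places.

Formula mass = 203.771 g/mol.
2 Fe → 2.0000 mol FeO per formula unit; M(FeO) = 71.844, so FeO mass = 143.688 g.
143.688/203.771 × 100 = 70.51 wt%.

70.51 wt%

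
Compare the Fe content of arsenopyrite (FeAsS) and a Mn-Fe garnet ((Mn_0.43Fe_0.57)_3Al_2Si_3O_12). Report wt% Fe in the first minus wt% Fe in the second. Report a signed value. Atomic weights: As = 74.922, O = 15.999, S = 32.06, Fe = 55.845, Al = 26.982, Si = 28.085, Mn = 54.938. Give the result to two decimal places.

First mineral: 55.845 g Fe in 162.827 g formula = 34.30 wt% Fe.
Second mineral: 95.495 g Fe in 496.572 g formula = 19.23 wt% Fe.
34.30% − 19.23% gives a difference of 15.07 percentage points.

15.07 percentage points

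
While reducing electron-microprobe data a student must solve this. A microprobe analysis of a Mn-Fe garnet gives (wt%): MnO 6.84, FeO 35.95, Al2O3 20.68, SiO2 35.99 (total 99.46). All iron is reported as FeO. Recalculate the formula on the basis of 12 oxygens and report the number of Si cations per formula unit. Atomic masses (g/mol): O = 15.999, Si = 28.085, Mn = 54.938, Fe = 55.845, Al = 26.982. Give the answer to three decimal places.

MnO (M=70.937): mol = 0.09642; Mn = 0.09642, O = 0.09642.
FeO (M=71.844): mol = 0.50039; Fe = 0.50039, O = 0.50039.
Al2O3 (M=101.961): mol = 0.20282; Al = 0.40564, O = 0.60846.
SiO2 (M=60.083): mol = 0.59900; Si = 0.59900, O = 1.19800.
ΣO = 2.40327; factor = 12/ΣO = 4.99320.
Si apfu = 0.59900 × 4.99320 = 2.991.

2.991 Si apfu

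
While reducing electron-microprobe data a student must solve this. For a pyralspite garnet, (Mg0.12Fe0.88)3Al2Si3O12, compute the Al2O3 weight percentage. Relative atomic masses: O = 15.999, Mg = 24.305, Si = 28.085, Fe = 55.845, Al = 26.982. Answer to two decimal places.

20.96 wt%

Molar mass of (Mg0.12Fe0.88)3Al2Si3O12 = 0.36*24.305 + 2.64*55.845 + 2*26.982 + 3*28.085 + 12*15.999 = 486.388 g/mol.
Each formula unit contains 2 Al, equivalent to 2/2 = 1.0000 mol Al2O3.
M(Al2O3) = 2×26.982 + 3×15.999 = 101.961 g/mol.
Mass of Al2O3 per formula unit = 1.0000 × 101.961 = 101.961 g.
Al2O3 wt% = 101.961 / 486.388 × 100 = 20.96%.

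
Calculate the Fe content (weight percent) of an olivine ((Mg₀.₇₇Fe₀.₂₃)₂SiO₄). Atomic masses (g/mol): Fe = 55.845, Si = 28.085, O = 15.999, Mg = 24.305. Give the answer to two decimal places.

16.55 weight percent

Formula mass = 1.54·24.305 + 0.46·55.845 + 1·28.085 + 4·15.999 = 155.199 g/mol, of which 25.689 g is Fe.
So Fe makes up 25.689/155.199 = 0.1655 of the mass, i.e. 16.55%.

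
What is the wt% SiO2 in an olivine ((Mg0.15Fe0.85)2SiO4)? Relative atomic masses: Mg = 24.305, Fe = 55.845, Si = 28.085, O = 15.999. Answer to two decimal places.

M((Mg0.15Fe0.85)2SiO4) = 194.309 g/mol; M(SiO2) = 60.083 g/mol.
Moles SiO2 per formula unit = 1 Si ÷ 1 = 1.0000.
SiO2 fraction = (1.0000 × 60.083) / 194.309 = 60.083/194.309 = 0.3092.

30.92 wt%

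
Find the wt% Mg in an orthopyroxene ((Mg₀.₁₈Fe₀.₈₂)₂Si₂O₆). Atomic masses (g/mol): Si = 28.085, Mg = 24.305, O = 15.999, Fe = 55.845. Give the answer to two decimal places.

3.47 mass %

M((Mg₀.₁₈Fe₀.₈₂)₂Si₂O₆) = 252.500 g/mol.
Mg contributes 0.36 × 24.305 = 8.750 g per mole.
8.750/252.500 = 0.0347 → 3.47%.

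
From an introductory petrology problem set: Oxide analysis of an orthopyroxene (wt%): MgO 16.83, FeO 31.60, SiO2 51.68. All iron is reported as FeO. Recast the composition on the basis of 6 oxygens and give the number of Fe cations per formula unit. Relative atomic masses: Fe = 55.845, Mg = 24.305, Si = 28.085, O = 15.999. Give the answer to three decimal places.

MgO: 16.83/40.304 = 0.41758 mol → 0.41758 mol Mg, 0.41758 mol O.
FeO: 31.60/71.844 = 0.43984 mol → 0.43984 mol Fe, 0.43984 mol O.
SiO2: 51.68/60.083 = 0.86014 mol → 0.86014 mol Si, 1.72028 mol O.
Total oxygen = 2.57770 mol. Normalization factor = 6/2.57770 = 2.32766.
Fe per 6 O = 0.43984 × 2.32766 = 1.024.

1.024 Fe apfu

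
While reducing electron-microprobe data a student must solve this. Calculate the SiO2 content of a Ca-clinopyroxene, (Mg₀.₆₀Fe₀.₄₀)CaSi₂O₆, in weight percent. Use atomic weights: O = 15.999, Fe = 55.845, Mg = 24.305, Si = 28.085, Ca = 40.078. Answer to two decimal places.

52.44 wt%

Formula mass = 229.163 g/mol.
2 Si → 2.0000 mol SiO2 per formula unit; M(SiO2) = 60.083, so SiO2 mass = 120.166 g.
120.166/229.163 × 100 = 52.44 wt%.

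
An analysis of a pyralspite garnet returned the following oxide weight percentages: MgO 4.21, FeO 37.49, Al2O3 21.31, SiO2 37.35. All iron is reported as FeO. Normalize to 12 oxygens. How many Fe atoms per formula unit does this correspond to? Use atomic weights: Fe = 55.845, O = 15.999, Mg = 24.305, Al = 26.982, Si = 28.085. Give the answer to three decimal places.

MgO (M=40.304): mol = 0.10446; Mg = 0.10446, O = 0.10446.
FeO (M=71.844): mol = 0.52183; Fe = 0.52183, O = 0.52183.
Al2O3 (M=101.961): mol = 0.20900; Al = 0.41800, O = 0.62700.
SiO2 (M=60.083): mol = 0.62164; Si = 0.62164, O = 1.24328.
ΣO = 2.49657; factor = 12/ΣO = 4.80659.
Fe apfu = 0.52183 × 4.80659 = 2.508.

2.508 Fe apfu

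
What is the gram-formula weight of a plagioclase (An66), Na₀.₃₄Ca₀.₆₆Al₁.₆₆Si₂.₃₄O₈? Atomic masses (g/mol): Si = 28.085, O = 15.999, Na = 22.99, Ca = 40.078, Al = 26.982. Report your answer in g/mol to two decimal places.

Na: 0.34 × 22.99 = 7.8166
Ca: 0.66 × 40.078 = 26.4515
Al: 1.66 × 26.982 = 44.7901
Si: 2.34 × 28.085 = 65.7189
O: 8 × 15.999 = 127.9920
Summing the contributions gives the formula mass.

272.77 g/mol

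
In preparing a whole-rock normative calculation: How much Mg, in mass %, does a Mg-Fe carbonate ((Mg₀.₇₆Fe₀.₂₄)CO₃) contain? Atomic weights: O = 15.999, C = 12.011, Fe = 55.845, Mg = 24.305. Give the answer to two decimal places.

Molar mass of (Mg₀.₇₆Fe₀.₂₄)CO₃: 0.76×24.305 + 0.24×55.845 + 1×12.011 + 3×15.999 = 91.883 g/mol.
Mass of Mg per formula unit: 0.76 × 24.305 = 18.472 g.
Weight fraction Mg = 18.472 / 91.883 = 0.2010.

20.10 mass %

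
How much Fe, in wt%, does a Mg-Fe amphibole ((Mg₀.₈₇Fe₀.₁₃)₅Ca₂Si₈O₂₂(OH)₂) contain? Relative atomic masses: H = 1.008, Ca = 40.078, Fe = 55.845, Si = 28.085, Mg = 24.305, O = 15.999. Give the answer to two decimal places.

4.36 wt%

Molar mass of (Mg₀.₈₇Fe₀.₁₃)₅Ca₂Si₈O₂₂(OH)₂: 4.35×24.305 + 0.65×55.845 + 2×40.078 + 8×28.085 + 24×15.999 + 2×1.008 = 832.854 g/mol.
Mass of Fe per formula unit: 0.65 × 55.845 = 36.299 g.
Weight fraction Fe = 36.299 / 832.854 = 0.0436.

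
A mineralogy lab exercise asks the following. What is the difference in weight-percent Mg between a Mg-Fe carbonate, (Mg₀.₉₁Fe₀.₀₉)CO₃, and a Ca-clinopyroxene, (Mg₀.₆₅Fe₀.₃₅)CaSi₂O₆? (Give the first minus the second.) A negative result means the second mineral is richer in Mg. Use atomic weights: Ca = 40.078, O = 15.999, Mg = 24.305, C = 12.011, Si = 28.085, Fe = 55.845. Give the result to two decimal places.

M((Mg₀.₉₁Fe₀.₀₉)CO₃) = 87.152 g/mol, so wt% Mg = 22.118/87.152 × 100 = 25.38%.
M((Mg₀.₆₅Fe₀.₃₅)CaSi₂O₆) = 227.586 g/mol, so wt% Mg = 15.798/227.586 × 100 = 6.94%.
25.38 − 6.94 = 18.44 pp.

18.44 percentage points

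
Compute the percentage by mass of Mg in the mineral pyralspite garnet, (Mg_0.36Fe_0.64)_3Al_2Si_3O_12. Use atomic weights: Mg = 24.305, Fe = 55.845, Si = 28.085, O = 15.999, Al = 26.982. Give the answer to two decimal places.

Molar mass of (Mg_0.36Fe_0.64)_3Al_2Si_3O_12: 1.08*24.305 + 1.92*55.845 + 2*26.982 + 3*28.085 + 12*15.999 = 463.679 g/mol.
Mass of Mg per formula unit: 1.08 × 24.305 = 26.249 g.
Weight fraction Mg = 26.249 / 463.679 = 0.0566.

5.66 wt%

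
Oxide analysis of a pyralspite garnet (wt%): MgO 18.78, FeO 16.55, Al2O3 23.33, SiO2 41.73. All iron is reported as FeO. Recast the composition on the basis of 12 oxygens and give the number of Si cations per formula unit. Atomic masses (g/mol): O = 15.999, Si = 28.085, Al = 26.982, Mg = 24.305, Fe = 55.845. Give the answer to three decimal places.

18.78 wt% MgO ÷ 40.304 g/mol = 0.46596 mol, giving 0.46596 Mg and 0.46596 O.
16.55 wt% FeO ÷ 71.844 g/mol = 0.23036 mol, giving 0.23036 Fe and 0.23036 O.
23.33 wt% Al2O3 ÷ 101.961 g/mol = 0.22881 mol, giving 0.45762 Al and 0.68643 O.
41.73 wt% SiO2 ÷ 60.083 g/mol = 0.69454 mol, giving 0.69454 Si and 1.38908 O.
Oxygen sums to 2.77183; scaling by 12/2.77183 = 4.32927 puts the formula on 12 O.
Si: 0.69454 × 4.32927 = 3.007 atoms per formula unit.

3.007 Si apfu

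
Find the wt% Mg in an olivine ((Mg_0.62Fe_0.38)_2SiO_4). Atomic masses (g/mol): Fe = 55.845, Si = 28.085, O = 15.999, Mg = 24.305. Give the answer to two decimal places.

Formula mass = 1.24·24.305 + 0.76·55.845 + 1·28.085 + 4·15.999 = 164.661 g/mol, of which 30.138 g is Mg.
So Mg makes up 30.138/164.661 = 0.1830 of the mass, i.e. 18.30%.

18.30 wt%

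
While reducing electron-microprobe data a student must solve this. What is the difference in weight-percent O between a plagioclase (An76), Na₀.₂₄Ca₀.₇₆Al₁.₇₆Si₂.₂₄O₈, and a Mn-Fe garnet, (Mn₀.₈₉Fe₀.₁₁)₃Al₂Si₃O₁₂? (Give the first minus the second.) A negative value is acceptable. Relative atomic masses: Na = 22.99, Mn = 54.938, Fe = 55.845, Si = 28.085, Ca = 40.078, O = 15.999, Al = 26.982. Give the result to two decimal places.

M(Na₀.₂₄Ca₀.₇₆Al₁.₇₆Si₂.₂₄O₈) = 274.368 g/mol, so wt% O = 127.992/274.368 × 100 = 46.65%.
M((Mn₀.₈₉Fe₀.₁₁)₃Al₂Si₃O₁₂) = 495.320 g/mol, so wt% O = 191.988/495.320 × 100 = 38.76%.
46.65 − 38.76 = 7.89 pp.

7.89 percentage points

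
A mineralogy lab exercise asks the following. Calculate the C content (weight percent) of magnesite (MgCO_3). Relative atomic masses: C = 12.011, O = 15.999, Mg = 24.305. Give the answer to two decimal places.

Molar mass of MgCO_3: 1*24.305 + 1*12.011 + 3*15.999 = 84.313 g/mol.
Mass of C per formula unit: 1 × 12.011 = 12.011 g.
Weight fraction C = 12.011 / 84.313 = 0.1425.

14.25 weight percent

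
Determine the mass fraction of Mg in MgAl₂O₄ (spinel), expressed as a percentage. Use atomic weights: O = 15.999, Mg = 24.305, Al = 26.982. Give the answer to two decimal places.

Molar mass of MgAl₂O₄: 1*24.305 + 2*26.982 + 4*15.999 = 142.265 g/mol.
Mass of Mg per formula unit: 1 × 24.305 = 24.305 g.
Weight fraction Mg = 24.305 / 142.265 = 0.1708.

17.08 wt%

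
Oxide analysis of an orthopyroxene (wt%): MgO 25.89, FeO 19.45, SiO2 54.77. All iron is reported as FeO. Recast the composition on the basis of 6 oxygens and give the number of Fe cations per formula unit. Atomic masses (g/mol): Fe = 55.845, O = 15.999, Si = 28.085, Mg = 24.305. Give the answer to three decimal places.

25.89 wt% MgO ÷ 40.304 g/mol = 0.64237 mol, giving 0.64237 Mg and 0.64237 O.
19.45 wt% FeO ÷ 71.844 g/mol = 0.27073 mol, giving 0.27073 Fe and 0.27073 O.
54.77 wt% SiO2 ÷ 60.083 g/mol = 0.91157 mol, giving 0.91157 Si and 1.82314 O.
Oxygen sums to 2.73624; scaling by 6/2.73624 = 2.19279 puts the formula on 6 O.
Fe: 0.27073 × 2.19279 = 0.594 atoms per formula unit.

0.594 Fe apfu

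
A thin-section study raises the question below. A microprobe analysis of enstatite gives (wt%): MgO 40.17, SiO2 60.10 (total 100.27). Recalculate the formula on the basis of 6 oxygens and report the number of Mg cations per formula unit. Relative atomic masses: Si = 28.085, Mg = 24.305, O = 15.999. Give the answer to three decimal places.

1.995 Mg apfu

MgO (M=40.304): mol = 0.99668; Mg = 0.99668, O = 0.99668.
SiO2 (M=60.083): mol = 1.00028; Si = 1.00028, O = 2.00056.
ΣO = 2.99724; factor = 6/ΣO = 2.00184.
Mg apfu = 0.99668 × 2.00184 = 1.995.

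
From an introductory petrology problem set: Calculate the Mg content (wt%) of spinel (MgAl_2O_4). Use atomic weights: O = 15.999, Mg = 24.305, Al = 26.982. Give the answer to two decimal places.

17.08 wt%

Formula mass = 1*24.305 + 2*26.982 + 4*15.999 = 142.265 g/mol, of which 24.305 g is Mg.
So Mg makes up 24.305/142.265 = 0.1708 of the mass, i.e. 17.08%.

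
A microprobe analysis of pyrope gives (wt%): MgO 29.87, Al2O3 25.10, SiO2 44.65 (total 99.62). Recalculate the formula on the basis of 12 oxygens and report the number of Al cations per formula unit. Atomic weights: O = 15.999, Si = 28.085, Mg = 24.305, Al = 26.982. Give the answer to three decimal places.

1.992 Al apfu

29.87 wt% MgO ÷ 40.304 g/mol = 0.74112 mol, giving 0.74112 Mg and 0.74112 O.
25.10 wt% Al2O3 ÷ 101.961 g/mol = 0.24617 mol, giving 0.49234 Al and 0.73851 O.
44.65 wt% SiO2 ÷ 60.083 g/mol = 0.74314 mol, giving 0.74314 Si and 1.48628 O.
Oxygen sums to 2.96591; scaling by 12/2.96591 = 4.04598 puts the formula on 12 O.
Al: 0.49234 × 4.04598 = 1.992 atoms per formula unit.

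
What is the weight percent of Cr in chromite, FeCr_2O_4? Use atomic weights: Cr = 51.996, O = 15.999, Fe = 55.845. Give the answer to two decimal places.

46.46 weight percent

Formula mass = 1×55.845 + 2×51.996 + 4×15.999 = 223.833 g/mol, of which 103.992 g is Cr.
So Cr makes up 103.992/223.833 = 0.4646 of the mass, i.e. 46.46%.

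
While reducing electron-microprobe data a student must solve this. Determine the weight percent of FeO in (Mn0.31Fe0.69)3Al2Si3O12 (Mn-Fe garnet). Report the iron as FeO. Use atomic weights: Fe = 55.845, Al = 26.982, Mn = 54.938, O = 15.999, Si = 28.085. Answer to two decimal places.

M((Mn0.31Fe0.69)3Al2Si3O12) = 496.898 g/mol; M(FeO) = 71.844 g/mol.
Moles FeO per formula unit = 2.07 Fe ÷ 1 = 2.0700.
FeO fraction = (2.0700 × 71.844) / 496.898 = 148.717/496.898 = 0.2993.

29.93 wt%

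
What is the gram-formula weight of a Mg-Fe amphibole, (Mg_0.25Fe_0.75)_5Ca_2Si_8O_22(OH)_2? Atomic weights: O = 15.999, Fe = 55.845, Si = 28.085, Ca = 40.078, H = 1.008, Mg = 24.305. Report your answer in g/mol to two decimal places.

930.63 g/mol

M = 1.25(24.305) + 3.75(55.845) + 2(40.078) + 8(28.085) + 24(15.999) + 2(1.008)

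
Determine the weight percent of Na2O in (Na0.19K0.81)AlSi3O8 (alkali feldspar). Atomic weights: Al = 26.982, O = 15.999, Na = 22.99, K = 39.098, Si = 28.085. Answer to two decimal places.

Formula mass = 275.266 g/mol.
0.19 Na → 0.0950 mol Na2O per formula unit; M(Na2O) = 61.979, so Na2O mass = 5.888 g.
5.888/275.266 × 100 = 2.14 wt%.

2.14 wt%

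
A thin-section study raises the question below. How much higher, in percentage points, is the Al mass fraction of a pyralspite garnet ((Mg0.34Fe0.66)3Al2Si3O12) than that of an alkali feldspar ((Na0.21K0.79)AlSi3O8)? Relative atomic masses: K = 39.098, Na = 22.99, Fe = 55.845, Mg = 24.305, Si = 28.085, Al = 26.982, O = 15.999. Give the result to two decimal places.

1.78 percentage points

M((Mg0.34Fe0.66)3Al2Si3O12) = 465.571 g/mol, so wt% Al = 53.964/465.571 × 100 = 11.59%.
M((Na0.21K0.79)AlSi3O8) = 274.944 g/mol, so wt% Al = 26.982/274.944 × 100 = 9.81%.
11.59 − 9.81 = 1.78 pp.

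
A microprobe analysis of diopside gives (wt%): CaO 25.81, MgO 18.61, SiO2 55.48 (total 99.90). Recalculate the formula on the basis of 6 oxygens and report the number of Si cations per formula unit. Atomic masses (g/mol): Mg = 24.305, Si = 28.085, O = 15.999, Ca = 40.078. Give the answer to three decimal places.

2.001 Si apfu

25.81 wt% CaO ÷ 56.077 g/mol = 0.46026 mol, giving 0.46026 Ca and 0.46026 O.
18.61 wt% MgO ÷ 40.304 g/mol = 0.46174 mol, giving 0.46174 Mg and 0.46174 O.
55.48 wt% SiO2 ÷ 60.083 g/mol = 0.92339 mol, giving 0.92339 Si and 1.84678 O.
Oxygen sums to 2.76878; scaling by 6/2.76878 = 2.16702 puts the formula on 6 O.
Si: 0.92339 × 2.16702 = 2.001 atoms per formula unit.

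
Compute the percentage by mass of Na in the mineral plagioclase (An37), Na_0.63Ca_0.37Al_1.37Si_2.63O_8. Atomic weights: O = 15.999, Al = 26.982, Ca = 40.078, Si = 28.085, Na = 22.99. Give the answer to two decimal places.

M(Na_0.63Ca_0.37Al_1.37Si_2.63O_8) = 268.133 g/mol.
Na contributes 0.63 × 22.99 = 14.484 g per mole.
14.484/268.133 = 0.0540 → 5.40%.

5.40 wt%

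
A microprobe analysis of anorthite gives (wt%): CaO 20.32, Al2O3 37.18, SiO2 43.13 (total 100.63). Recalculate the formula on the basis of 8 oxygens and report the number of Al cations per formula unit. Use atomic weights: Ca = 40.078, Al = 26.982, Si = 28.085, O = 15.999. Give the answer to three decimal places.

2.017 Al apfu

CaO: 20.32/56.077 = 0.36236 mol → 0.36236 mol Ca, 0.36236 mol O.
Al2O3: 37.18/101.961 = 0.36465 mol → 0.72930 mol Al, 1.09395 mol O.
SiO2: 43.13/60.083 = 0.71784 mol → 0.71784 mol Si, 1.43568 mol O.
Total oxygen = 2.89199 mol. Normalization factor = 8/2.89199 = 2.76626.
Al per 8 O = 0.72930 × 2.76626 = 2.017.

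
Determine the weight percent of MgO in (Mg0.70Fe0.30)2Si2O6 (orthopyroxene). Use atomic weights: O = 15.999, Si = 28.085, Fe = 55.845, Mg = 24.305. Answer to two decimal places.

25.68 wt%

Molar mass of (Mg0.70Fe0.30)2Si2O6 = 1.40·24.305 + 0.60·55.845 + 2·28.085 + 6·15.999 = 219.698 g/mol.
Each formula unit contains 1.40 Mg, equivalent to 1.40/1 = 1.4000 mol MgO.
M(MgO) = 1×24.305 + 1×15.999 = 40.304 g/mol.
Mass of MgO per formula unit = 1.4000 × 40.304 = 56.426 g.
MgO wt% = 56.426 / 219.698 × 100 = 25.68%.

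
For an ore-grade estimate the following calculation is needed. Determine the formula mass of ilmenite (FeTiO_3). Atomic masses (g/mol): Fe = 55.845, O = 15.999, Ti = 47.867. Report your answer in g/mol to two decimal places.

Fe: 1 × 55.845 = 55.8450
Ti: 1 × 47.867 = 47.8670
O: 3 × 15.999 = 47.9970
Summing the contributions gives the formula mass.

151.71 g/mol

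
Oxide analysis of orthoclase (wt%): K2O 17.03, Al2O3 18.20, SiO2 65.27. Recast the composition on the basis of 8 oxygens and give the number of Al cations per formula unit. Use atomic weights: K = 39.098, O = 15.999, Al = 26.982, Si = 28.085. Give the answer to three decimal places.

0.989 Al apfu

K2O (M=94.195): mol = 0.18080; K = 0.36160, O = 0.18080.
Al2O3 (M=101.961): mol = 0.17850; Al = 0.35700, O = 0.53550.
SiO2 (M=60.083): mol = 1.08633; Si = 1.08633, O = 2.17266.
ΣO = 2.88896; factor = 8/ΣO = 2.76916.
Al apfu = 0.35700 × 2.76916 = 0.989.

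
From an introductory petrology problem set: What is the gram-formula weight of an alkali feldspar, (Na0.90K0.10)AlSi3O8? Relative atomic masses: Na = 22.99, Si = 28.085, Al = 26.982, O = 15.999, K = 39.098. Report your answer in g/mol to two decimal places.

Na: 0.90 × 22.99 = 20.6910
K: 0.10 × 39.098 = 3.9098
Al: 1 × 26.982 = 26.9820
Si: 3 × 28.085 = 84.2550
O: 8 × 15.999 = 127.9920
Summing the contributions gives the formula mass.

263.83 g/mol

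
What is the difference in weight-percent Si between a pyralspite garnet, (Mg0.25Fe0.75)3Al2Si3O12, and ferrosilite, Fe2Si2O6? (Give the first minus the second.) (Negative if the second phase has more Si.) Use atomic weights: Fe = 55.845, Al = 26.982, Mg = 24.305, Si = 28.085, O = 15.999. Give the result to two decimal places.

-3.52 percentage points

M((Mg0.25Fe0.75)3Al2Si3O12) = 474.087 g/mol, so wt% Si = 84.255/474.087 × 100 = 17.77%.
M(Fe2Si2O6) = 263.854 g/mol, so wt% Si = 56.170/263.854 × 100 = 21.29%.
17.77 − 21.29 = -3.52 pp.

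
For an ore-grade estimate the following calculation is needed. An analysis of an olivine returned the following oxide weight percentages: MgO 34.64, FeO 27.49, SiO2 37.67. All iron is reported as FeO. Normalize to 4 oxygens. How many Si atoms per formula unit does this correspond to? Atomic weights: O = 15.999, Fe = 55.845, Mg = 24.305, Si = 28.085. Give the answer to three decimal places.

34.64 wt% MgO ÷ 40.304 g/mol = 0.85947 mol, giving 0.85947 Mg and 0.85947 O.
27.49 wt% FeO ÷ 71.844 g/mol = 0.38263 mol, giving 0.38263 Fe and 0.38263 O.
37.67 wt% SiO2 ÷ 60.083 g/mol = 0.62697 mol, giving 0.62697 Si and 1.25394 O.
Oxygen sums to 2.49604; scaling by 4/2.49604 = 1.60254 puts the formula on 4 O.
Si: 0.62697 × 1.60254 = 1.005 atoms per formula unit.

1.005 Si apfu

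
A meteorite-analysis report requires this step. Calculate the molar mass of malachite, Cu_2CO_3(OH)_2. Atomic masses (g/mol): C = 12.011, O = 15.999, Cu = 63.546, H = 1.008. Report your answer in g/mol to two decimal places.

The formula mass is the sum 2·63.546 + 1·12.011 + 5·15.999 + 2·1.008.

221.11 g/mol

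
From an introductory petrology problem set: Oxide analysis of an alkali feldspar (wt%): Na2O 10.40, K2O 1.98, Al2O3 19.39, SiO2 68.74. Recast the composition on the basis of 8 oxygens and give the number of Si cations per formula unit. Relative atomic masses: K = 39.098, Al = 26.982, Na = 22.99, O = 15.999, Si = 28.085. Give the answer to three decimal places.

3.003 Si apfu

Na2O (M=61.979): mol = 0.16780; Na = 0.33560, O = 0.16780.
K2O (M=94.195): mol = 0.02102; K = 0.04204, O = 0.02102.
Al2O3 (M=101.961): mol = 0.19017; Al = 0.38034, O = 0.57051.
SiO2 (M=60.083): mol = 1.14408; Si = 1.14408, O = 2.28816.
ΣO = 3.04749; factor = 8/ΣO = 2.62511.
Si apfu = 1.14408 × 2.62511 = 3.003.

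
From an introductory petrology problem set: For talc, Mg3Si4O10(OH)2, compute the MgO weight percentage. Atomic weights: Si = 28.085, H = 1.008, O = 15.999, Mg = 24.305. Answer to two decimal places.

Molar mass of Mg3Si4O10(OH)2 = 3*24.305 + 4*28.085 + 12*15.999 + 2*1.008 = 379.259 g/mol.
Each formula unit contains 3 Mg, equivalent to 3/1 = 3.0000 mol MgO.
M(MgO) = 1×24.305 + 1×15.999 = 40.304 g/mol.
Mass of MgO per formula unit = 3.0000 × 40.304 = 120.912 g.
MgO wt% = 120.912 / 379.259 × 100 = 31.88%.

31.88 wt%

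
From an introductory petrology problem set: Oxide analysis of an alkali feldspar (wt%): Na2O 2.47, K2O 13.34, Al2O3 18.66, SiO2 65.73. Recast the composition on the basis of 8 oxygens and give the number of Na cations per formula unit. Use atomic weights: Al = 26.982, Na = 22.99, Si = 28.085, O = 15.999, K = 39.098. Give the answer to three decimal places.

Na2O (M=61.979): mol = 0.03985; Na = 0.07970, O = 0.03985.
K2O (M=94.195): mol = 0.14162; K = 0.28324, O = 0.14162.
Al2O3 (M=101.961): mol = 0.18301; Al = 0.36602, O = 0.54903.
SiO2 (M=60.083): mol = 1.09399; Si = 1.09399, O = 2.18798.
ΣO = 2.91848; factor = 8/ΣO = 2.74115.
Na apfu = 0.07970 × 2.74115 = 0.218.

0.218 Na apfu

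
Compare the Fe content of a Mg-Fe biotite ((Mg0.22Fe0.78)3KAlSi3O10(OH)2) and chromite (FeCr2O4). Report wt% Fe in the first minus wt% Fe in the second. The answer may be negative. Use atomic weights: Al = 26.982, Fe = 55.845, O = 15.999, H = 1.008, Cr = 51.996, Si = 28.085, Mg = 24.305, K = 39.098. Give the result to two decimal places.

1.66 percentage points

M((Mg0.22Fe0.78)3KAlSi3O10(OH)2) = 491.058 g/mol, so wt% Fe = 130.677/491.058 × 100 = 26.61%.
M(FeCr2O4) = 223.833 g/mol, so wt% Fe = 55.845/223.833 × 100 = 24.95%.
26.61 − 24.95 = 1.66 pp.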